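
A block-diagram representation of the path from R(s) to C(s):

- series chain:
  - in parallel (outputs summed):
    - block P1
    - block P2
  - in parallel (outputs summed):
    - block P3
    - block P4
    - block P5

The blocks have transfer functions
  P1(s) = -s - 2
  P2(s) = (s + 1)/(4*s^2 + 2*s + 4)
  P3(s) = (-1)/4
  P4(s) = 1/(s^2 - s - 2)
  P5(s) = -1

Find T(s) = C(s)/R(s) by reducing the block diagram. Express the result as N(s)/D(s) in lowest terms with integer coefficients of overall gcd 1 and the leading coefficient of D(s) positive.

1. combine P1, P2 in parallel, giving (-4*s^3 - 10*s^2 - 7*s - 7)/(4*s^2 + 2*s + 4)
2. reduce the parallel group P3, P4, P5, giving (-5*s^2 + 5*s + 14)/(4*s^2 - 4*s - 8)
3. combine (P1+P2), (P3+P4+P5) in series; the result is T(s) itself (integer coefficients, no common factor, positive leading denominator coefficient)

Final answer: (20*s^5 + 30*s^4 - 71*s^3 - 140*s^2 - 133*s - 98)/(16*s^4 - 8*s^3 - 24*s^2 - 32*s - 32)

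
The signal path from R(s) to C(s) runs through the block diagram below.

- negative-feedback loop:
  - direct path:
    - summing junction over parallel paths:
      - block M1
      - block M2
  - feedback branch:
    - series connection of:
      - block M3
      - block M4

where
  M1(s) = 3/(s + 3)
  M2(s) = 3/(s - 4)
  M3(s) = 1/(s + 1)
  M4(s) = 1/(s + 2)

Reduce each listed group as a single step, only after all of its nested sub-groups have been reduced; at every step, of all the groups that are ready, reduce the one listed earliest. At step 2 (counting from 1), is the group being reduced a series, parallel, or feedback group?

Step 1. sum the parallel branches M1, M2
Step 2. cascade M3, M4
Step 3. reduce the feedback loop with forward (M1+M2) and return (M3*M4)
The group at step 2 is a series group.

Hence the answer: series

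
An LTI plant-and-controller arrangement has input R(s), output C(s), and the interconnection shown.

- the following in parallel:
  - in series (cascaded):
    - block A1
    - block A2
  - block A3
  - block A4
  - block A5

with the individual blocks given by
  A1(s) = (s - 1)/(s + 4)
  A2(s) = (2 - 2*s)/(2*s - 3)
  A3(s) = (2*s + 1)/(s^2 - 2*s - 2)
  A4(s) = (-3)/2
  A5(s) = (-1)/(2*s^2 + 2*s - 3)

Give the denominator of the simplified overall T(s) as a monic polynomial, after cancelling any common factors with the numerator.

The answer is s^6 + 3*s^5/2 - 14*s^4 - 27*s^3/4 + 77*s^2/2 + 3*s/2 - 18.

Reasoning:
Step 1: multiply A1, A2 (series): (-2*s^2 + 4*s - 2)/(2*s^2 + 5*s - 12)
Step 2: parallel reduction of (A1*A2), A3, A4, A5: (-20*s^6 + 22*s^5 + 248*s^4 - 61*s^3 - 570*s^2 + 60*s + 216)/(8*s^6 + 12*s^5 - 112*s^4 - 54*s^3 + 308*s^2 + 12*s - 144)
No further cancellation is possible in the step-2 result, so that is T(s). Its denominator becomes monic after dividing by the leading coefficient 8.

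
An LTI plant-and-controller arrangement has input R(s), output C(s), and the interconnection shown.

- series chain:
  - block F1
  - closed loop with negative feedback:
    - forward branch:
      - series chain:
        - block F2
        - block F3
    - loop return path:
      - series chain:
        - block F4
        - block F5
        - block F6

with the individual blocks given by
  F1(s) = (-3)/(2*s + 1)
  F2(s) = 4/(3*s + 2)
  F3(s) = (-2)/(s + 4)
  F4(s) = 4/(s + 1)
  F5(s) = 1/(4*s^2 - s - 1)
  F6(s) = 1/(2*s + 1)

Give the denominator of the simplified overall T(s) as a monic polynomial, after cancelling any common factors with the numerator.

First reduce the diagram to T(s).

Step 1: cascade F2, F3 -> (-8)/(3*s^2 + 14*s + 8)
Step 2: series reduction of F4, F5, F6 -> 4/(8*s^4 + 10*s^3 - s^2 - 4*s - 1)
Step 3: feedback reduction of (F2*F3), (F4*F5*F6) -> (-64*s^4 - 80*s^3 + 8*s^2 + 32*s + 8)/(24*s^6 + 142*s^5 + 201*s^4 + 54*s^3 - 67*s^2 - 46*s - 40)
Step 4: combine F1, [(F2*F3)/(1+(F2*F3)*(F4*F5*F6))] in series -> (96*s^3 + 72*s^2 - 48*s - 24)/(24*s^6 + 142*s^5 + 201*s^4 + 54*s^3 - 67*s^2 - 46*s - 40)
T(s) is the step-4 result (common factors already cancelled). Leading coefficient of the denominator: 24. Divide through by 24 for the monic polynomial.

Answer: s^6 + 71*s^5/12 + 67*s^4/8 + 9*s^3/4 - 67*s^2/24 - 23*s/12 - 5/3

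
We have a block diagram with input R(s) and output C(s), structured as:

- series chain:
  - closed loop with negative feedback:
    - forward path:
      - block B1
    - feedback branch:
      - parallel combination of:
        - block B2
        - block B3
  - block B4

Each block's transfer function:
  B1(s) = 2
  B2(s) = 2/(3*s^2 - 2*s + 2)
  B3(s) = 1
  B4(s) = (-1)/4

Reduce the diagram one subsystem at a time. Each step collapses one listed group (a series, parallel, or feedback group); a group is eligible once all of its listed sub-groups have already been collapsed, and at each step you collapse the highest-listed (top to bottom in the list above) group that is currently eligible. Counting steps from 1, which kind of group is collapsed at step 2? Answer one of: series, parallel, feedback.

1. sum the parallel branches B2, B3
2. collapse the loop (B1 forward, (B2+B3) return)
3. reduce the series chain [B1/(1+B1*(B2+B3))], B4
At step 2 the group reduced is feedback.

Hence the answer: feedback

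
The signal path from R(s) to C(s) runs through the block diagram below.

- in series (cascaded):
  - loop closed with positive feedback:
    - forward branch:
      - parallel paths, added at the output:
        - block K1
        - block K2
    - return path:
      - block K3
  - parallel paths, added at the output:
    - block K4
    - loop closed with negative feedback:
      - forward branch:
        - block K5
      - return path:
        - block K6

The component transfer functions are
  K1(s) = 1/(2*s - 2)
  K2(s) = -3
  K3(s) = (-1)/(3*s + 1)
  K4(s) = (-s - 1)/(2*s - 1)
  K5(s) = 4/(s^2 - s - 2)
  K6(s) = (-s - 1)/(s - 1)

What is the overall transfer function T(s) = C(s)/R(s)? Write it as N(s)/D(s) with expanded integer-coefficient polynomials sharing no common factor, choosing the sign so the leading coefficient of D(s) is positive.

(1) parallel reduction of K1, K2 -> (7 - 6*s)/(2*s - 2)
(2) apply the feedback formula to (K1+K2), K3 -> (-18*s^2 + 15*s + 7)/(6*s^2 - 10*s + 5)
(3) reduce the feedback loop with forward K5 and return K6 -> (4*s - 4)/(s^3 - 2*s^2 - 5*s - 2)
(4) sum the parallel branches K4, [K5/(1+K5*K6)] -> (-s^4 + s^3 + 15*s^2 - 5*s + 6)/(2*s^4 - 5*s^3 - 8*s^2 + s + 2)
(5) combine [(K1+K2)/(1-(K1+K2)*K3)], (K4+[K5/(1+K5*K6)]) in series: this yields T(s), and no further normalization is needed

Hence the answer: (18*s^6 - 33*s^5 - 262*s^4 + 322*s^3 - 78*s^2 + 55*s + 42)/(12*s^6 - 50*s^5 + 12*s^4 + 61*s^3 - 38*s^2 - 15*s + 10)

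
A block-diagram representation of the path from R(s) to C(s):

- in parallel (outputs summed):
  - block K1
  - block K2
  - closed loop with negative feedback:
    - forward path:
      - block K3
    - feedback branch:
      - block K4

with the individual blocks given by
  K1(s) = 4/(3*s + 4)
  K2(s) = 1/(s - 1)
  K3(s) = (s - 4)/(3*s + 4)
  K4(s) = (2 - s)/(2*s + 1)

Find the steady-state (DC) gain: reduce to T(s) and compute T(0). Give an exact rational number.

[1] feedback reduction of K3, K4 -> (2*s^2 - 7*s - 4)/(5*s^2 + 17*s - 4)
[2] sum the parallel branches K1, K2, [K3/(1+K3*K4)] -> (6*s^4 + 16*s^3 + 92*s^2 - 4*s + 16)/(15*s^4 + 56*s^3 - 15*s^2 - 72*s + 16)
Step 2 gives the overall T(s). Then T(0) = 16/16 = 1.

Therefore the answer is 1.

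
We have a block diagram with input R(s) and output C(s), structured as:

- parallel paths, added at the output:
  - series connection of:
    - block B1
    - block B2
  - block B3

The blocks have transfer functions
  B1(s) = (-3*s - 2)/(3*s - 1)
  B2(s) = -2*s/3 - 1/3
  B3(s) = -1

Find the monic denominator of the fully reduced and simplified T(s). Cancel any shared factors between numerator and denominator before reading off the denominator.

The answer is s - 1/3.

Reasoning:
Step 1. reduce the series chain B1, B2 gives (6*s^2 + 7*s + 2)/(9*s - 3)
Step 2. reduce the parallel group (B1*B2), B3 gives (6*s^2 - 2*s + 5)/(9*s - 3)
The result of step 2 is T(s) in lowest terms. Its denominator has leading coefficient 9; dividing the denominator through by 9 makes it monic.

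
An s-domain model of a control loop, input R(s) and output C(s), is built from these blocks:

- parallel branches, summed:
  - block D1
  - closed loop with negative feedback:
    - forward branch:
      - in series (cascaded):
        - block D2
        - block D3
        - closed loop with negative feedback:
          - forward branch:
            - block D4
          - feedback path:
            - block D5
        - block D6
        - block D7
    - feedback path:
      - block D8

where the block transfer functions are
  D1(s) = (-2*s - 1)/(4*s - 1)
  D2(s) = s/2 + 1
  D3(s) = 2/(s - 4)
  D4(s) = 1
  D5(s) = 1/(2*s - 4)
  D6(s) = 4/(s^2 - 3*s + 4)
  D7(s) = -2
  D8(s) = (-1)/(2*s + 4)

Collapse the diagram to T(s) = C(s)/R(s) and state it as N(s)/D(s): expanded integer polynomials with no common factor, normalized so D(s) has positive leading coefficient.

Reducing step by step:

(1) apply the feedback formula to D4, D5, giving (2*s - 4)/(2*s - 3)
(2) combine D2, D3, [D4/(1+D4*D5)], D6, D7 in series, giving (64 - 16*s^2)/(2*s^4 - 17*s^3 + 53*s^2 - 80*s + 48)
(3) close the feedback loop around (D2*D3*[D4/(1+D4*D5)]*D6*D7), D8, giving (64 - 16*s^2)/(2*s^4 - 17*s^3 + 53*s^2 - 72*s + 32)
(4) combine D1, [(D2*D3*[D4/(1+D4*D5)]*D6*D7)/(1+(D2*D3*[D4/(1+D4*D5)]*D6*D7)*D8)] in parallel; the result is T(s) itself (integer coefficients, no common factor, positive leading denominator coefficient)

Answer: (-4*s^5 + 32*s^4 - 153*s^3 + 107*s^2 + 264*s - 96)/(8*s^5 - 70*s^4 + 229*s^3 - 341*s^2 + 200*s - 32)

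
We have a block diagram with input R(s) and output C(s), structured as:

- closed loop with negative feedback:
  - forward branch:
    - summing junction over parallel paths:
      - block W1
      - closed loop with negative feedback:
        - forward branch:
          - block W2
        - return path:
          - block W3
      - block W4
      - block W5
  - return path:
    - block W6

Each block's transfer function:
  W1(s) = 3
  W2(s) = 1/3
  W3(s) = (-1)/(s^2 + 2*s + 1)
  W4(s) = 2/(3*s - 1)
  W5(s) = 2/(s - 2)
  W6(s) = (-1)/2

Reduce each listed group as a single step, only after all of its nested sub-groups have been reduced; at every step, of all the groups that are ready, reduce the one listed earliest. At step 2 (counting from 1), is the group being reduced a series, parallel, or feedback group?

Step 1. feedback reduction of W2, W3
Step 2. add W1, [W2/(1+W2*W3)], W4, W5 (parallel)
Step 3. collapse the loop ((W1+[W2/(1+W2*W3)]+W4+W5) forward, W6 return)
At step 2 the group reduced is parallel.

Hence the answer: parallel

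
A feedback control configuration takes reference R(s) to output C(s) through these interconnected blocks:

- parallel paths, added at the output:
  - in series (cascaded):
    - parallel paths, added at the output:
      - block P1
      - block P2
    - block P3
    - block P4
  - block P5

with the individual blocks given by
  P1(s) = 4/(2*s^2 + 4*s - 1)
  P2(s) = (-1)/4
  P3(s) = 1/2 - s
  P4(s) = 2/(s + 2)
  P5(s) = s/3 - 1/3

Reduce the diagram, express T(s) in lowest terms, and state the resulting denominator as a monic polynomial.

The answer is s^3 + 4*s^2 + 7*s/2 - 1.

Reasoning:
[1] add P1, P2 (parallel) gives (-2*s^2 - 4*s + 17)/(8*s^2 + 16*s - 4)
[2] series reduction of (P1+P2), P3, P4 gives (4*s^3 + 6*s^2 - 38*s + 17)/(8*s^3 + 32*s^2 + 28*s - 8)
[3] add ((P1+P2)*P3*P4), P5 (parallel) gives (8*s^4 + 36*s^3 + 14*s^2 - 150*s + 59)/(24*s^3 + 96*s^2 + 84*s - 24)
Step 3 gives the fully reduced T(s), with no common factor left to cancel. The denominator's leading coefficient is 24, so divide each of its coefficients by 24 to get the monic form.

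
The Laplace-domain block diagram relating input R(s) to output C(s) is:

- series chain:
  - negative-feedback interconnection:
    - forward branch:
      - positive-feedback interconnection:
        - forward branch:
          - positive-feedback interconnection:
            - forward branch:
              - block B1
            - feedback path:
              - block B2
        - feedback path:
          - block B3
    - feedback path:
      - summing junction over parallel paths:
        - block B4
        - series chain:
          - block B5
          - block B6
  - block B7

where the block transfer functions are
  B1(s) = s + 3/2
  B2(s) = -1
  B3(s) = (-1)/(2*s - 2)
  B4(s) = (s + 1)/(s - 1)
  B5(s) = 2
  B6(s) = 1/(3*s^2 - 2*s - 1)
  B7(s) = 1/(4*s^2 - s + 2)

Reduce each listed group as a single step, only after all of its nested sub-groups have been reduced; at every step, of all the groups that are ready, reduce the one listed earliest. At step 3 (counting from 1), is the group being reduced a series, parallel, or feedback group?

[1] apply the feedback formula to B1, B2
[2] feedback reduction of [B1/(1-B1*B2)], B3
[3] combine B5, B6 in series
[4] sum the parallel branches B4, (B5*B6)
[5] apply the feedback formula to [[B1/(1-B1*B2)]/(1-[B1/(1-B1*B2)]*B3)], (B4+(B5*B6))
[6] combine [[[B1/(1-B1*B2)]/(1-[B1/(1-B1*B2)]*B3)]/(1+[[B1/(1-B1*B2)]/(1-[B1/(1-B1*B2)]*B3)]*(B4+(B5*B6)))], B7 in series
Step 3 collapses a series group.

Answer: series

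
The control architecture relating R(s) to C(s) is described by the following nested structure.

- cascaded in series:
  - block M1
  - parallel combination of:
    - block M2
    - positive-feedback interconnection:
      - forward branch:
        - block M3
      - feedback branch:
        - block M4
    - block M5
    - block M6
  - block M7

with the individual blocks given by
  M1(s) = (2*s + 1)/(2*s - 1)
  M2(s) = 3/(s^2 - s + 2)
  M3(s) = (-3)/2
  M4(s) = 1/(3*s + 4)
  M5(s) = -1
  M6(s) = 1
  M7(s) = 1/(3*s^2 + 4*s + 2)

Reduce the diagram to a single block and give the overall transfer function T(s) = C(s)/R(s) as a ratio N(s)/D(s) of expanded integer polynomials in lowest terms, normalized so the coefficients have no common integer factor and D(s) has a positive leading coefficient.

[1] close the feedback loop around M3, M4: (-9*s - 12)/(6*s + 11)
[2] reduce the parallel group M2, [M3/(1-M3*M4)], M5, M6: (-9*s^3 - 3*s^2 + 12*s + 9)/(6*s^3 + 5*s^2 + s + 22)
[3] combine M1, (M2+[M3/(1-M3*M4)]+M5+M6), M7 in series, which is the overall transfer function T(s) = C(s)/R(s) in lowest terms

Final answer: (-18*s^4 - 15*s^3 + 21*s^2 + 30*s + 9)/(36*s^6 + 60*s^5 + 31*s^4 + 125*s^3 + 100*s^2 - 2*s - 44)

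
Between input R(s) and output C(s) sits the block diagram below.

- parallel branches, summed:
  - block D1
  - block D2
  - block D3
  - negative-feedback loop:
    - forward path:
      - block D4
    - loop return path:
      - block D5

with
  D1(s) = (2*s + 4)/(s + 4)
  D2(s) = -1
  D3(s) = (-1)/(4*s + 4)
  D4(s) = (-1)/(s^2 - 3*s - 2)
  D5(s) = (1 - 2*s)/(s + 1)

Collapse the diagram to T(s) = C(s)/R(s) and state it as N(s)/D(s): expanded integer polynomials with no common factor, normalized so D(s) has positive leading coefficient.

Step 1 - close the feedback loop around D4, D5; result (-s - 1)/(s^3 - 2*s^2 - 3*s - 3)
Step 2 - parallel reduction of D1, D2, D3, [D4/(1+D4*D5)], giving the overall T(s)

Final answer: (4*s^5 - 5*s^4 - 26*s^3 - 37*s^2 - 33*s - 4)/(4*s^5 + 12*s^4 - 36*s^3 - 104*s^2 - 108*s - 48)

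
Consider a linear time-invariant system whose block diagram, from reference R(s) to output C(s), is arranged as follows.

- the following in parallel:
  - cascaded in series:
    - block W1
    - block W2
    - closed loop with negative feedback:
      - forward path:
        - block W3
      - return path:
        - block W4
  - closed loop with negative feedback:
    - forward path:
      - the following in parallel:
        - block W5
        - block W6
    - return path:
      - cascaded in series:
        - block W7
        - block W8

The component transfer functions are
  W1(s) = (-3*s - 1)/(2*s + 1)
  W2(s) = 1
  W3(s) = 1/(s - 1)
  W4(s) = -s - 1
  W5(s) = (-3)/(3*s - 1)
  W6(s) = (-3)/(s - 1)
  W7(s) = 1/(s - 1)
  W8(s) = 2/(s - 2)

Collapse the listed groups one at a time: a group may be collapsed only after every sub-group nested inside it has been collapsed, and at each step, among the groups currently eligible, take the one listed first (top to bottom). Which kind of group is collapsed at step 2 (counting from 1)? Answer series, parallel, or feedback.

Reducing step by step:

(1) collapse the loop (W3 forward, W4 return)
(2) reduce the series chain W1, W2, [W3/(1+W3*W4)]
(3) sum the parallel branches W5, W6
(4) cascade W7, W8
(5) close the feedback loop around (W5+W6), (W7*W8)
(6) add (W1*W2*[W3/(1+W3*W4)]), [(W5+W6)/(1+(W5+W6)*(W7*W8))] (parallel)
The group at step 2 is a series group.

Answer: series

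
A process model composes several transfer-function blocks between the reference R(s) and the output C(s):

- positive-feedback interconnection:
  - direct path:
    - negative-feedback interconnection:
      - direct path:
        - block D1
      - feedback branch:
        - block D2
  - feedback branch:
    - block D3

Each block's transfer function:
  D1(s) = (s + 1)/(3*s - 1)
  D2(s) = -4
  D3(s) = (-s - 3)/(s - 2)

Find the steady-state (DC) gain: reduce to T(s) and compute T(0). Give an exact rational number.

First reduce the diagram to T(s).

[1] reduce the feedback loop with forward D1 and return D2, giving (-s - 1)/(s + 5)
[2] reduce the feedback loop with forward [D1/(1+D1*D2)] and return D3, giving (s^2 - s - 2)/(s + 13)
DC gain: substitute s = 0 into T(s) from step 2: T(0) = -2/13.

Answer: -2/13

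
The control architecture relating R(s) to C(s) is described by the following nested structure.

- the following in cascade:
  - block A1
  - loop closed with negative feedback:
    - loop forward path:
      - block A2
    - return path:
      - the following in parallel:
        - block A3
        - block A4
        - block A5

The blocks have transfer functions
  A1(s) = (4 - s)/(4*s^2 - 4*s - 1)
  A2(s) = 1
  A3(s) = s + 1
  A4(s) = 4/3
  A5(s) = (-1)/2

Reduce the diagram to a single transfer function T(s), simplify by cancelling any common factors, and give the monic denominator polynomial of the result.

1. parallel reduction of A3, A4, A5 gives s + 11/6
2. feedback reduction of A2, (A3+A4+A5) gives 6/(6*s + 17)
3. multiply A1, [A2/(1+A2*(A3+A4+A5))] (series) gives (24 - 6*s)/(24*s^3 + 44*s^2 - 74*s - 17)
That last expression is T(s), already simplified. Scaling its denominator by 1/24 (the reciprocal of the leading coefficient) yields the monic denominator.

Therefore the answer is s^3 + 11*s^2/6 - 37*s/12 - 17/24.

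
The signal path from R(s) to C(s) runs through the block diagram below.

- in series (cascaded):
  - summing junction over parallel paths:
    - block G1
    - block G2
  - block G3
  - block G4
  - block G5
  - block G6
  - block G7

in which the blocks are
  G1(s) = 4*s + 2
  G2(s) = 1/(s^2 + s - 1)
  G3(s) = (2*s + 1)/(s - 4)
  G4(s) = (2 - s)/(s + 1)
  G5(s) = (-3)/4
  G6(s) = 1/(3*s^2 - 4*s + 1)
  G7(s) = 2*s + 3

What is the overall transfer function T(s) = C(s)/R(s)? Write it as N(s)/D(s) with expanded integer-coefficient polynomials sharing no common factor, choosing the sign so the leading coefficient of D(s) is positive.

Reducing step by step:

Step 1. combine G1, G2 in parallel = (4*s^3 + 6*s^2 - 2*s - 1)/(s^2 + s - 1)
Step 2. combine (G1+G2), G3, G4, G5, G6, G7 in series; the result is T(s) itself (integer coefficients, no common factor, positive leading denominator coefficient)

Answer: (48*s^6 + 72*s^5 - 180*s^4 - 318*s^3 - 30*s^2 + 75*s + 18)/(12*s^6 - 40*s^5 - 60*s^4 + 108*s^3 + 32*s^2 - 68*s + 16)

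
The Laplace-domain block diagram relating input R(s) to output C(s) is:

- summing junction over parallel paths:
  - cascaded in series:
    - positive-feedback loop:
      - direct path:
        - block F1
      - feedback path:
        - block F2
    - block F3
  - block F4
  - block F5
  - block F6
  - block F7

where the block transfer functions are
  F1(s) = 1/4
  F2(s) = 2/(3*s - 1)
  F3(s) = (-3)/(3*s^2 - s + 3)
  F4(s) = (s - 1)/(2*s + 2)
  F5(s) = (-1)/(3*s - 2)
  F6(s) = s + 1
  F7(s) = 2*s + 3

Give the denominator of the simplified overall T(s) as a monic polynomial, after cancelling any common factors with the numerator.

[1] feedback reduction of F1, F2; result (3*s - 1)/(12*s - 6)
[2] cascade [F1/(1-F1*F2)], F3; result (1 - 3*s)/(12*s^3 - 10*s^2 + 14*s - 6)
[3] combine ([F1/(1-F1*F2)]*F3), F4, F5, F6, F7 in parallel; result (108*s^6 + 108*s^5 - 105*s^4 + 127*s^3 - 96*s^2 - 72*s + 46)/(36*s^5 - 18*s^4 + 8*s^3 + 16*s^2 - 34*s + 12)
T(s) is the step-3 result (common factors already cancelled). Leading coefficient of the denominator: 36. Divide through by 36 for the monic polynomial.

Answer: s^5 - s^4/2 + 2*s^3/9 + 4*s^2/9 - 17*s/18 + 1/3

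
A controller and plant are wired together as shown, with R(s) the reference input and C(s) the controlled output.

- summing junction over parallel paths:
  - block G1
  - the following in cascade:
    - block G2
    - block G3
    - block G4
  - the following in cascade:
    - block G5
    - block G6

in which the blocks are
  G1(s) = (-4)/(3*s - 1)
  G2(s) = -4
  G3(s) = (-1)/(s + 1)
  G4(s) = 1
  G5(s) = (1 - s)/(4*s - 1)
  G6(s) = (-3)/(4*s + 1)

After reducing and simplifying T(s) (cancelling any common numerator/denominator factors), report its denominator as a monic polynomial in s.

Step 1: multiply G2, G3, G4 (series) gives 4/(s + 1)
Step 2: combine G5, G6 in series gives (3*s - 3)/(16*s^2 - 1)
Step 3: combine G1, (G2*G3*G4), (G5*G6) in parallel gives (137*s^3 - 131*s^2 - 17*s + 11)/(48*s^4 + 32*s^3 - 19*s^2 - 2*s + 1)
The result of step 3 is T(s) in lowest terms. Its denominator has leading coefficient 48; dividing the denominator through by 48 makes it monic.

Therefore the answer is s^4 + 2*s^3/3 - 19*s^2/48 - s/24 + 1/48.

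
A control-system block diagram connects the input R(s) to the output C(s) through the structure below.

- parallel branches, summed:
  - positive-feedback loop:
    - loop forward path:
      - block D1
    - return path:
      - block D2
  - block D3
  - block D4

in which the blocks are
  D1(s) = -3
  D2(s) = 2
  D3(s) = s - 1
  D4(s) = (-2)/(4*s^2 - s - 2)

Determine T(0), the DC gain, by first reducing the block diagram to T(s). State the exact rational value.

1. collapse the loop (D1 forward, D2 return): (-3)/7
2. sum the parallel branches [D1/(1-D1*D2)], D3, D4: (28*s^3 - 47*s^2 - 4*s + 6)/(28*s^2 - 7*s - 14)
Step 2 gives the overall T(s). Then T(0) = 6/(-14) = -3/7.

Hence the answer: -3/7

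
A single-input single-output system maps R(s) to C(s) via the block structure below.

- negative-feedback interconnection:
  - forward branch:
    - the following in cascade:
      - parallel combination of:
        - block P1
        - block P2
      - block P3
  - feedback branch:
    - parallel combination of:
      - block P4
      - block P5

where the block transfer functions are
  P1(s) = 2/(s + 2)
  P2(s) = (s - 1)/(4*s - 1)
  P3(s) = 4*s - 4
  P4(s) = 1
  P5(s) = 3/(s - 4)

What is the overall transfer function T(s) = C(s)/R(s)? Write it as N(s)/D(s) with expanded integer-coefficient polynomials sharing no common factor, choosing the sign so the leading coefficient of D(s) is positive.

Answer: (4*s^4 + 16*s^3 - 180*s^2 + 224*s - 64)/(4*s^4 + 32*s^3 - 93*s^2 + 38*s - 8)

Working:
Step 1 - sum the parallel branches P1, P2: (s^2 + 9*s - 4)/(4*s^2 + 7*s - 2)
Step 2 - multiply (P1+P2), P3 (series): (4*s^3 + 32*s^2 - 52*s + 16)/(4*s^2 + 7*s - 2)
Step 3 - combine P4, P5 in parallel: (s - 1)/(s - 4)
Step 4 - close the feedback loop around ((P1+P2)*P3), (P4+P5): this yields T(s), and no further normalization is needed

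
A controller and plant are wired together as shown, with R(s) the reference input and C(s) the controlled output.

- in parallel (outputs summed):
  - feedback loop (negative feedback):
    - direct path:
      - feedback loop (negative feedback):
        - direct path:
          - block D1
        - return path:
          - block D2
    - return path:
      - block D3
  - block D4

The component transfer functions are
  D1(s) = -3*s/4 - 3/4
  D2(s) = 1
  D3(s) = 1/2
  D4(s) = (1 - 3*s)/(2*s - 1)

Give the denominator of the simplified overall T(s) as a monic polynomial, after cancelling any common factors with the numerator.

The answer is s^2 - 7*s/18 - 1/18.

Reasoning:
Step 1: close the feedback loop around D1, D2 -> (3*s + 3)/(3*s - 1)
Step 2: feedback reduction of [D1/(1+D1*D2)], D3 -> (6*s + 6)/(9*s + 1)
Step 3: sum the parallel branches [[D1/(1+D1*D2)]/(1+[D1/(1+D1*D2)]*D3)], D4 -> (-15*s^2 + 12*s - 5)/(18*s^2 - 7*s - 1)
Step 3 gives the fully reduced T(s), with no common factor left to cancel. The denominator's leading coefficient is 18, so divide each of its coefficients by 18 to get the monic form.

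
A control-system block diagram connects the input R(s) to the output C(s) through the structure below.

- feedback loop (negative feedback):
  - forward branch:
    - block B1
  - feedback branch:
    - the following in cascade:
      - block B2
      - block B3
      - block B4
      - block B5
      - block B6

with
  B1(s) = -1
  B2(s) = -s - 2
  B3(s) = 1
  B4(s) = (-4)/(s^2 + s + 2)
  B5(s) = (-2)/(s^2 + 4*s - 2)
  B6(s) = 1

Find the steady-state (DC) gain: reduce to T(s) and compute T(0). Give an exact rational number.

(1) reduce the series chain B2, B3, B4, B5, B6: (-8*s - 16)/(s^4 + 5*s^3 + 4*s^2 + 6*s - 4)
(2) reduce the feedback loop with forward B1 and return (B2*B3*B4*B5*B6): (-s^4 - 5*s^3 - 4*s^2 - 6*s + 4)/(s^4 + 5*s^3 + 4*s^2 + 14*s + 12)
That last expression is T(s); at s = 0 only the constant terms survive, so T(0) = 4/12 = 1/3.

Final answer: 1/3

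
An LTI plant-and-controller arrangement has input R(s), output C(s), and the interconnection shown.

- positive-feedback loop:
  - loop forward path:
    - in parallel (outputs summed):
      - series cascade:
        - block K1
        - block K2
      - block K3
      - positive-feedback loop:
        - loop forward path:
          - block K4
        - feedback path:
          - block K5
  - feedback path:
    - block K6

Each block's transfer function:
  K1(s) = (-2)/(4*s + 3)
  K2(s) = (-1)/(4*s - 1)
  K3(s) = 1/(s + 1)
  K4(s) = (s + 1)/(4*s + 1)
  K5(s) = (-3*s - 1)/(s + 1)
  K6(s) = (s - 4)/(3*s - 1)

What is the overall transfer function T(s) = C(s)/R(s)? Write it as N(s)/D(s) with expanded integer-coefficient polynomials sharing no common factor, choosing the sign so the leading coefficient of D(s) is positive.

The answer is (48*s^5 + 440*s^4 + 241*s^3 - 86*s^2 - 30*s + 5)/(320*s^5 + 400*s^4 + 526*s^3 + 393*s^2 + 58*s - 14).

Reasoning:
[1] reduce the series chain K1, K2; result 2/(16*s^2 + 8*s - 3)
[2] apply the feedback formula to K4, K5; result (s + 1)/(7*s + 2)
[3] sum the parallel branches (K1*K2), K3, [K4/(1-K4*K5)]; result (16*s^4 + 152*s^3 + 131*s^2 + 15*s - 5)/(112*s^4 + 200*s^3 + 83*s^2 - 11*s - 6)
[4] feedback reduction of ((K1*K2)+K3+[K4/(1-K4*K5)]), K6, which is the overall transfer function T(s) = C(s)/R(s) in lowest terms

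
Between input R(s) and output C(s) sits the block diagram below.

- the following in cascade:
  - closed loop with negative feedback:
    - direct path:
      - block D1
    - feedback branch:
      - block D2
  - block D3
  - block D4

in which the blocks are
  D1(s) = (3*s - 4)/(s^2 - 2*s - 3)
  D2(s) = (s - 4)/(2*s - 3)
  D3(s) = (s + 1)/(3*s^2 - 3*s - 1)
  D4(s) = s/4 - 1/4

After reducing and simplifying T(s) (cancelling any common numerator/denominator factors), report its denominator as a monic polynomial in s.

[1] collapse the loop (D1 forward, D2 return): (6*s^2 - 17*s + 12)/(2*s^3 - 4*s^2 - 16*s + 25)
[2] cascade [D1/(1+D1*D2)], D3, D4: (6*s^4 - 17*s^3 + 6*s^2 + 17*s - 12)/(24*s^5 - 72*s^4 - 152*s^3 + 508*s^2 - 236*s - 100)
No further cancellation is possible in the step-2 result, so that is T(s). Its denominator becomes monic after dividing by the leading coefficient 24.

Hence the answer: s^5 - 3*s^4 - 19*s^3/3 + 127*s^2/6 - 59*s/6 - 25/6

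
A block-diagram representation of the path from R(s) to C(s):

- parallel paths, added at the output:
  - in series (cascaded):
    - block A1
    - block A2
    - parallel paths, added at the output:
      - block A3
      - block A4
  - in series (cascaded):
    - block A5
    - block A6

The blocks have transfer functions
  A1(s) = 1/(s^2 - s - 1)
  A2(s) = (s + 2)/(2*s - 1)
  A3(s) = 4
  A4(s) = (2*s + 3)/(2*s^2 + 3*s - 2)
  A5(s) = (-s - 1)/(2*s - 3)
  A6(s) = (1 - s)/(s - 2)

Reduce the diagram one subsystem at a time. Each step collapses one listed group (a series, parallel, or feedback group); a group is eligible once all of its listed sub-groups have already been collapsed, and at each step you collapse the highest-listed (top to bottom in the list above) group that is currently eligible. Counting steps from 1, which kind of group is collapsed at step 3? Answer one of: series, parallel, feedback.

Step 1. reduce the parallel group A3, A4
Step 2. multiply A1, A2, (A3+A4) (series)
Step 3. cascade A5, A6
Step 4. parallel reduction of (A1*A2*(A3+A4)), (A5*A6)
The group at step 3 is a series group.

Hence the answer: series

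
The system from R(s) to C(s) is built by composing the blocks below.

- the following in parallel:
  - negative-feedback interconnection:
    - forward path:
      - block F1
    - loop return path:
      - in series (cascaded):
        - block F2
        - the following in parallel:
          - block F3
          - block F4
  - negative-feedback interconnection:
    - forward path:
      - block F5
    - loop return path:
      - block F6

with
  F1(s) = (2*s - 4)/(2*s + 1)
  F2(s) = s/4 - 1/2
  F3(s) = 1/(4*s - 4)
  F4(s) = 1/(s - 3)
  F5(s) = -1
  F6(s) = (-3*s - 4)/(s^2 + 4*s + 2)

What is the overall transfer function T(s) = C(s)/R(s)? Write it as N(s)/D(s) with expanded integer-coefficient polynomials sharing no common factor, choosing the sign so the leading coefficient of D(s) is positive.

Answer: (-5*s^5 + 15*s^4 - 174*s^3 + 474*s^2 + 272*s - 568)/(21*s^5 + 64*s^4 - 391*s^3 - 54*s^2 + 356*s - 24)

Working:
(1) combine F3, F4 in parallel; result (5*s - 7)/(4*s^2 - 16*s + 12)
(2) combine F2, (F3+F4) in series; result (5*s^2 - 17*s + 14)/(16*s^2 - 64*s + 48)
(3) reduce the feedback loop with forward F1 and return (F2*(F3+F4)); result (16*s^3 - 96*s^2 + 176*s - 96)/(21*s^3 - 83*s^2 + 64*s - 4)
(4) reduce the feedback loop with forward F5 and return F6; result (-s^2 - 4*s - 2)/(s^2 + 7*s + 6)
(5) parallel reduction of [F1/(1+F1*(F2*(F3+F4)))], [F5/(1+F5*F6)], giving the overall T(s)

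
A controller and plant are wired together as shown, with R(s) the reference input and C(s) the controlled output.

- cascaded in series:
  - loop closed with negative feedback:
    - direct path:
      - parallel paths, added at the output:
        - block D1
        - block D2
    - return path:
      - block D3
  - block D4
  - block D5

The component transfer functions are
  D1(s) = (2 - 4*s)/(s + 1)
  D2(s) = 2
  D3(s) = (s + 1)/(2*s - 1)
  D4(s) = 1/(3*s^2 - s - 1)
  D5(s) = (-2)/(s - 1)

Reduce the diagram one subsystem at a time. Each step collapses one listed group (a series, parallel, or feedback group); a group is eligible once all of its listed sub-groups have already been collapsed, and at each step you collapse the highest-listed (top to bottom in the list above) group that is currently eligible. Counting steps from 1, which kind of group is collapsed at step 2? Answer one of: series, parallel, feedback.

Reducing step by step:

(1) combine D1, D2 in parallel
(2) collapse the loop ((D1+D2) forward, D3 return)
(3) combine [(D1+D2)/(1+(D1+D2)*D3)], D4, D5 in series
So the answer for step 2 is feedback.

Answer: feedback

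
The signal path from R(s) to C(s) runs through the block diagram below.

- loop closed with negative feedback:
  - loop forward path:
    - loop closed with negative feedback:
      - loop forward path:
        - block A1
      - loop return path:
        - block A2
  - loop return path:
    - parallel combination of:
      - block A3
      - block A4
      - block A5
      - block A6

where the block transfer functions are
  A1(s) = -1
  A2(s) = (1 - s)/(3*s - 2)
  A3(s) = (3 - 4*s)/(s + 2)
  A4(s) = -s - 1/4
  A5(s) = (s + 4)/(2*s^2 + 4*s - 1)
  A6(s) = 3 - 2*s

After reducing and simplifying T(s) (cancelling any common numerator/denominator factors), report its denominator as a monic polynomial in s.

[1] collapse the loop (A1 forward, A2 return), giving (2 - 3*s)/(4*s - 3)
[2] add A3, A4, A5, A6 (parallel), giving (-24*s^4 - 106*s^3 - 32*s^2 + 189*s - 2)/(8*s^3 + 32*s^2 + 28*s - 8)
[3] collapse the loop ([A1/(1+A1*A2)] forward, (A3+A4+A5+A6) return), giving (-24*s^4 - 80*s^3 - 20*s^2 + 80*s - 16)/(72*s^5 + 302*s^4 - 12*s^3 - 615*s^2 + 268*s + 20)
The result of step 3 is T(s) in lowest terms. Its denominator has leading coefficient 72; dividing the denominator through by 72 makes it monic.

Therefore the answer is s^5 + 151*s^4/36 - s^3/6 - 205*s^2/24 + 67*s/18 + 5/18.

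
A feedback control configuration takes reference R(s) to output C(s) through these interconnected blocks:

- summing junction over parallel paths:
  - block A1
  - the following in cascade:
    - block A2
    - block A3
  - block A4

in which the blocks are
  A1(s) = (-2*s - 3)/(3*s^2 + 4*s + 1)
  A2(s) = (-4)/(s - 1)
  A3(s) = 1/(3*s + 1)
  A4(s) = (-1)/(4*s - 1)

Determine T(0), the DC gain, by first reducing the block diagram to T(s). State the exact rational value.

Answer: 2

Working:
Step 1: multiply A2, A3 (series), giving (-4)/(3*s^2 - 2*s - 1)
Step 2: sum the parallel branches A1, (A2*A3), A4, giving (-11*s^3 - 19*s^2 + 4*s + 2)/(12*s^4 + s^3 - 13*s^2 - s + 1)
Evaluating the step-2 result (the overall T(s)) at s = 0 gives T(0) = 2/1 = 2.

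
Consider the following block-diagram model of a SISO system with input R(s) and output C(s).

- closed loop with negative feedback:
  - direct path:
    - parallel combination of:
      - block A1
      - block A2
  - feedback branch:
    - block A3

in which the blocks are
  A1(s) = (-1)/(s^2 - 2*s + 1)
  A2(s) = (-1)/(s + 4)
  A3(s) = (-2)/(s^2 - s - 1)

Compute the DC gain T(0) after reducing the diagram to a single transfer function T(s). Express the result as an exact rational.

[1] parallel reduction of A1, A2 = (-s^2 + s - 5)/(s^3 + 2*s^2 - 7*s + 4)
[2] reduce the feedback loop with forward (A1+A2) and return A3 = (-s^4 + 2*s^3 - 5*s^2 + 4*s + 5)/(s^5 + s^4 - 10*s^3 + 11*s^2 + s + 6)
That last expression is T(s); at s = 0 only the constant terms survive, so T(0) = 5/6.

Hence the answer: 5/6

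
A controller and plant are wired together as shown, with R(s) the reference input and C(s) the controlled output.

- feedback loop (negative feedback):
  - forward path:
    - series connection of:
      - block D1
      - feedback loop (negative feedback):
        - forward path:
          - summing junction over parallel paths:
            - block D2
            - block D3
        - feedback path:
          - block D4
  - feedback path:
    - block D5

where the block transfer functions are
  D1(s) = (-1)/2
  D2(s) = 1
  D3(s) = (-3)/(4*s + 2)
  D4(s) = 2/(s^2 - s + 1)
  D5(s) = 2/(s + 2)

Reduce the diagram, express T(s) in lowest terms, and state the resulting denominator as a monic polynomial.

[1] combine D2, D3 in parallel; result (4*s - 1)/(4*s + 2)
[2] close the feedback loop around (D2+D3), D4; result (4*s^3 - 5*s^2 + 5*s - 1)/(4*s^3 - 2*s^2 + 10*s)
[3] reduce the series chain D1, [(D2+D3)/(1+(D2+D3)*D4)]; result (-4*s^3 + 5*s^2 - 5*s + 1)/(8*s^3 - 4*s^2 + 20*s)
[4] apply the feedback formula to (D1*[(D2+D3)/(1+(D2+D3)*D4)]), D5; result (-4*s^4 - 3*s^3 + 5*s^2 - 9*s + 2)/(8*s^4 + 4*s^3 + 22*s^2 + 30*s + 2)
T(s) is the step-4 result (common factors already cancelled). Leading coefficient of the denominator: 8. Divide through by 8 for the monic polynomial.

Answer: s^4 + s^3/2 + 11*s^2/4 + 15*s/4 + 1/4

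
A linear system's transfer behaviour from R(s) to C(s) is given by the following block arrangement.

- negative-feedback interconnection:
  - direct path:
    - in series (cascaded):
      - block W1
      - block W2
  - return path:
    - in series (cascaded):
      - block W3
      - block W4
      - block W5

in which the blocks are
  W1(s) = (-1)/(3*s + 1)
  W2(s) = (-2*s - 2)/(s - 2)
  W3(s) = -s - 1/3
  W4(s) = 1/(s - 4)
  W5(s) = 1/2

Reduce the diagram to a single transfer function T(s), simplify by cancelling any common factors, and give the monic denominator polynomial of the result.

Reducing step by step:

[1] series reduction of W1, W2 -> (2*s + 2)/(3*s^2 - 5*s - 2)
[2] cascade W3, W4, W5 -> (-3*s - 1)/(6*s - 24)
[3] collapse the loop ((W1*W2) forward, (W3*W4*W5) return) -> (6*s^2 - 18*s - 24)/(9*s^3 - 54*s^2 + 50*s + 23)
That last expression is T(s), already simplified. Scaling its denominator by 1/9 (the reciprocal of the leading coefficient) yields the monic denominator.

Answer: s^3 - 6*s^2 + 50*s/9 + 23/9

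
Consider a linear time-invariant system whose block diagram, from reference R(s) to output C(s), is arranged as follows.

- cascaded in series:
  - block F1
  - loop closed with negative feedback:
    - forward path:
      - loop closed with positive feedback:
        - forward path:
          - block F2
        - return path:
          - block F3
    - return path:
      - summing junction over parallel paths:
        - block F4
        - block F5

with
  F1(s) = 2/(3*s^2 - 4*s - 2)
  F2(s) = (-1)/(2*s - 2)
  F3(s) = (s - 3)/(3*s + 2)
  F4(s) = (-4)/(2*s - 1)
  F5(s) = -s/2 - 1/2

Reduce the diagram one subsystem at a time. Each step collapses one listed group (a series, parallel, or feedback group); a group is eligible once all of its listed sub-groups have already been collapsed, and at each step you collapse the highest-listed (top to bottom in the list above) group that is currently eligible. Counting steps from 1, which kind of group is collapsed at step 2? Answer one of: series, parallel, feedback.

(1) collapse the loop (F2 forward, F3 return)
(2) sum the parallel branches F4, F5
(3) feedback reduction of [F2/(1-F2*F3)], (F4+F5)
(4) series reduction of F1, [[F2/(1-F2*F3)]/(1+[F2/(1-F2*F3)]*(F4+F5))]
Step 2: parallel.

Final answer: parallel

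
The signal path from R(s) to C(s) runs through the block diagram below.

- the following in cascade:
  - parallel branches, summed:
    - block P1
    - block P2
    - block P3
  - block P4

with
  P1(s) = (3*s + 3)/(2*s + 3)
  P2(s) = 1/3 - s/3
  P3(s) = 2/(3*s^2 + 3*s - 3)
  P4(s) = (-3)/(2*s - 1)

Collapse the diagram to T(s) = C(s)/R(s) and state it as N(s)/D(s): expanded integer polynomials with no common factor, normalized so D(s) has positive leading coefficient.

First reduce the diagram to T(s).

(1) parallel reduction of P1, P2, P3 gives (-2*s^4 + 6*s^3 + 22*s^2 + 8*s - 6)/(6*s^3 + 15*s^2 + 3*s - 9)
(2) series reduction of (P1+P2+P3), P4, which is the overall transfer function T(s) = C(s)/R(s) in lowest terms

Answer: (2*s^4 - 6*s^3 - 22*s^2 - 8*s + 6)/(4*s^4 + 8*s^3 - 3*s^2 - 7*s + 3)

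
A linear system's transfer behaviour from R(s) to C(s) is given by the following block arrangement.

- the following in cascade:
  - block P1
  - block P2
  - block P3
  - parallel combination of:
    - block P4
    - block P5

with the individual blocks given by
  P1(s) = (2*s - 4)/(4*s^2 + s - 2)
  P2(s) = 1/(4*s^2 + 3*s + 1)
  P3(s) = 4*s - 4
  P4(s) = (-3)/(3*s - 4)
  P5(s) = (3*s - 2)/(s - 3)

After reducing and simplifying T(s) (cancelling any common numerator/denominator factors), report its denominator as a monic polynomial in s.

Step 1: add P4, P5 (parallel) -> (9*s^2 - 21*s + 17)/(3*s^2 - 13*s + 12)
Step 2: multiply P1, P2, P3, (P4+P5) (series) -> (72*s^4 - 384*s^3 + 784*s^2 - 744*s + 272)/(48*s^6 - 160*s^5 - 19*s^4 + 190*s^3 + 47*s^2 - 34*s - 24)
Step 2 gives the fully reduced T(s), with no common factor left to cancel. The denominator's leading coefficient is 48, so divide each of its coefficients by 48 to get the monic form.

Final answer: s^6 - 10*s^5/3 - 19*s^4/48 + 95*s^3/24 + 47*s^2/48 - 17*s/24 - 1/2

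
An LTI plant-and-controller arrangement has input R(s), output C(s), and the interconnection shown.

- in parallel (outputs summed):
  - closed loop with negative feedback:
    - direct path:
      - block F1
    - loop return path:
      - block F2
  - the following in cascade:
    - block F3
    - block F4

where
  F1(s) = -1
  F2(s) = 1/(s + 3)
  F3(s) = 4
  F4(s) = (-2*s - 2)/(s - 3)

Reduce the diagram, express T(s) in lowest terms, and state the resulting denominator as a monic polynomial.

Answer: s^2 - s - 6

Working:
Step 1: feedback reduction of F1, F2 gives (-s - 3)/(s + 2)
Step 2: cascade F3, F4 gives (-8*s - 8)/(s - 3)
Step 3: reduce the parallel group [F1/(1+F1*F2)], (F3*F4) gives (-9*s^2 - 24*s - 7)/(s^2 - s - 6)
T(s) is the step-3 result (common factors already cancelled). Leading coefficient of the denominator: 1, so no rescaling is needed.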